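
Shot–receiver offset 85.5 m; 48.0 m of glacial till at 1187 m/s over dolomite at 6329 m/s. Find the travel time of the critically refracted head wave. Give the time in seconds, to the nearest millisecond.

t = x/V₂ + 2h·√(V₂²−V₁²)/(V₁V₂).
√(V₂²−V₁²) = √(6329²−1187²) = 6216.7 m/s; delay term = 2·48.0·6216.7/(1187·6329) = 0.07944 s.
t = 85.5/6329 + 0.07944 = 0.09295 s.

0.093 s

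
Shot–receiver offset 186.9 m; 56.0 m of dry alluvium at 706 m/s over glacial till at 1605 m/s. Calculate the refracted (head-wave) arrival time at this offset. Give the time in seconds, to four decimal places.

θ_c = arcsin(V₁/V₂) = arcsin(706/1605) = 26.10°, cos θ_c = 0.8981.
Intercept time tᵢ = 2h cos θ_c / V₁ = 2·56.0·0.8981/706 = 0.14247 s.
t = x/V₂ + tᵢ = 186.9/1605 + 0.14247 = 0.25892 s.

0.2589 s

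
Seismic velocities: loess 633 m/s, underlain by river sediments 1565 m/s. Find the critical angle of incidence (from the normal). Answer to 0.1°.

23.9°

Critical incidence: sin θ_c = V₁/V₂ = 633/1565 = 0.4045.
θ_c = arcsin 0.4045 = 23.86°.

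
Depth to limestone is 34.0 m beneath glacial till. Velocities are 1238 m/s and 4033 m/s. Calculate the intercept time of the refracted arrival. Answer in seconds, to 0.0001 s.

θ_c = arcsin(V₁/V₂) = arcsin(1238/4033) = 17.88°; cos θ_c = 0.9517.
tᵢ = 2h·cos θ_c / V₁ = 2·34.0·0.9517 / 1238 = 0.05228 s.

0.0523 s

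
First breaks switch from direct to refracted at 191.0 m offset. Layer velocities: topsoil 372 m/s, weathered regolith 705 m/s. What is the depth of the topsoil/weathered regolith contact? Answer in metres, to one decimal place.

53.1 m

h = (x_cross/2)·√((V₂−V₁)/(V₂+V₁)).
(V₂−V₁)/(V₂+V₁) = (705−372)/(705+372) = 0.3092; √ = 0.5561.
h = (191.0/2)·0.5561 = 53.10 m.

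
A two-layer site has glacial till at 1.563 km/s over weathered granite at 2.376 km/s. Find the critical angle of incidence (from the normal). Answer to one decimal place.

41.1°

Critical incidence: sin θ_c = V₁/V₂ = 1.563/2.376 = 0.6578.
θ_c = arcsin 0.6578 = 41.13°.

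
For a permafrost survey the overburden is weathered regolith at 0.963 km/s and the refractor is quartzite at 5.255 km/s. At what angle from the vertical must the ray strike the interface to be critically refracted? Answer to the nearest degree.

11°

At critical incidence the refracted ray runs along the interface (θ₂ = 90°), so sin θ_c = V₁/V₂.
θ_c = arcsin(0.963/5.255) = arcsin 0.1833 = 10.56°.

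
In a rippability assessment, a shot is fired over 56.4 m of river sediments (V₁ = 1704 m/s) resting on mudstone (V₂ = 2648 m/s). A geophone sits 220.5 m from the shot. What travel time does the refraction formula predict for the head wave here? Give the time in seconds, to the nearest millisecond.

0.134 s

t = x/V₂ + 2h·√(V₂²−V₁²)/(V₁V₂).
√(V₂²−V₁²) = √(2648²−1704²) = 2026.9 m/s; delay term = 2·56.4·2026.9/(1704·2648) = 0.05067 s.
t = 220.5/2648 + 0.05067 = 0.13394 s.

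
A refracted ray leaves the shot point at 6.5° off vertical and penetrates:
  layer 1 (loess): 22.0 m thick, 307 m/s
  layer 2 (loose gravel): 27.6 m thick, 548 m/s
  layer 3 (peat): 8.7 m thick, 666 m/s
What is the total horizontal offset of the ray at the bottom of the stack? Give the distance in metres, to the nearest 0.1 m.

10.4 m

Ray parameter p = sin 6.5° / 307 m/s = 3.6874e-04 s/m.
Layer 1: θ = 6.50°; offset = 22.0·tan 6.50° = 2.507 m.
Layer 2: sin θ = p·548 = 0.2021 → θ = 11.66°; offset = 27.6·tan 11.66° = 5.695 m.
Layer 3: sin θ = p·666 = 0.2456 → θ = 14.22°; offset = 8.7·tan 14.22° = 2.204 m.
Σ offsets = 10.405 m.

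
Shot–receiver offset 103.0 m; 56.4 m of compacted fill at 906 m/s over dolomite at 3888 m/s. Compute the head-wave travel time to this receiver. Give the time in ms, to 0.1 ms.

147.6 ms

t = x/V₂ + 2h·√(V₂²−V₁²)/(V₁V₂).
√(V₂²−V₁²) = √(3888²−906²) = 3781.0 m/s; delay term = 2·56.4·3781.0/(906·3888) = 0.12108 s.
t = 103.0/3888 + 0.12108 = 0.14757 s.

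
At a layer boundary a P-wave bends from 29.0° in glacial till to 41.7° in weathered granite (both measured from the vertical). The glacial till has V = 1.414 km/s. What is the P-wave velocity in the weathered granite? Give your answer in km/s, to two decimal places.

1.94 km/s

Snell's law: sin 29.0°/V₁ = sin 41.7°/V₂.
V₂ = V₁·sin 41.7°/sin 29.0° = 1.414 × 1.3721 = 1.94 km/s.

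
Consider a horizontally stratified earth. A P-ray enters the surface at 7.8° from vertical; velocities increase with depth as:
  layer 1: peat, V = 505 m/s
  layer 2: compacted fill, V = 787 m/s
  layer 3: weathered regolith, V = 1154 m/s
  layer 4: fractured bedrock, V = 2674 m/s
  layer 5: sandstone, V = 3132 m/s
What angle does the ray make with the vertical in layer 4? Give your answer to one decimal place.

Snell's law across each interface conserves sin θ / V, so sin θ_4 = V_4·sin θ₁/V₁.
sin θ_4 = 2674 × sin 7.8° / 505 = 0.7186.
θ_4 = arcsin 0.7186 = 45.94°.

45.9°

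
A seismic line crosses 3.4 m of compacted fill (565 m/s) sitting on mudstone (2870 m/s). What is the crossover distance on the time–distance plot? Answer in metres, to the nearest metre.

θ_c = arcsin(565/2870) = 11.35°, so cos θ_c = 0.9804 and tᵢ = 2h cos θ_c/V₁ = 0.0118 s.
At crossover x/V₁ = x/V₂ + tᵢ ⇒ x = tᵢ/(1/V₁ − 1/V₂) = 0.01180/(1.7699e-03 − 3.4843e-04) = 8.30 m.

8 m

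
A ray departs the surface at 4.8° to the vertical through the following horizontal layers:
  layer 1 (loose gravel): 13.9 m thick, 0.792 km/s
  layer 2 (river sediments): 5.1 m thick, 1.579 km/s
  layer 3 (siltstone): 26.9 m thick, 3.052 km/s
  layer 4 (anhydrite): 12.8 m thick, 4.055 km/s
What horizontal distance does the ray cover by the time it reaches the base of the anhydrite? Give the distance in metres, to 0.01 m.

Ray parameter p = sin 4.8° / 0.792 km/s = 1.0565e-01 s/km.
Layer 1: θ = 4.80°; offset = 13.9·tan 4.80° = 1.1672 m.
Layer 2: sin θ = p·1.579 = 0.1668 → θ = 9.60°; offset = 5.1·tan 9.60° = 0.8629 m.
Layer 3: sin θ = p·3.052 = 0.3225 → θ = 18.81°; offset = 26.9·tan 18.81° = 9.1635 m.
Layer 4: sin θ = p·4.055 = 0.4284 → θ = 25.37°; offset = 12.8·tan 25.37° = 6.0691 m.
Total horizontal offset = 17.2627 m.

17.26 m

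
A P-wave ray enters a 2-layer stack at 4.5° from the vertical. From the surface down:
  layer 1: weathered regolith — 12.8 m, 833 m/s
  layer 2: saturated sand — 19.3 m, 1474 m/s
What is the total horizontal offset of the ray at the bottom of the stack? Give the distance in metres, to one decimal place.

3.7 m

p = sin θ₁/V₁ = sin 4.5°/833 = 9.4189e-05 s/m is conserved through the stack.
Layer 1: θ = 4.50°; offset = 12.8·tan 4.50° = 1.007 m.
Layer 2: sin θ = p·1474 = 0.1388 → θ = 7.98°; offset = 19.3·tan 7.98° = 2.706 m.
Σ offsets = 3.713 m.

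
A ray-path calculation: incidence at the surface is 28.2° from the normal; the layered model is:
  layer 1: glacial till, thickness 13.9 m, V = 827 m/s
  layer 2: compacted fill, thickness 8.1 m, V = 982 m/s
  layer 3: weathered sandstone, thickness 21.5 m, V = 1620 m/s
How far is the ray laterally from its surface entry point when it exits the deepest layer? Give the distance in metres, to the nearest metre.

66 m

Apply Snell's law at each interface; in layer i the horizontal offset is hᵢ·tan θᵢ.
Layer 1: θ = 28.20°; offset = 13.9·tan 28.20° = 7.453 m.
Layer 2: sin θ = 982·sin 28.2°/827 = 0.5611, θ = 34.13°; offset = 8.1·tan 34.13° = 5.491 m.
Layer 3: sin θ = 1620·sin 28.2°/827 = 0.9257, θ = 67.77°; offset = 21.5·tan 67.77° = 52.606 m.
Σ offsets = 65.550 m.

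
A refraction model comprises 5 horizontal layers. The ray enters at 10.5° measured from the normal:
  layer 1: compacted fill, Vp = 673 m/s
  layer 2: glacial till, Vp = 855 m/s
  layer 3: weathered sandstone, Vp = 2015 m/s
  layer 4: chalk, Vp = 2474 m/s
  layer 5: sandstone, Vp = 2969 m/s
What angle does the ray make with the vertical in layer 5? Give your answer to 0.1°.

53.5°

Snell's law across each interface conserves sin θ / V, so sin θ_5 = V_5·sin θ₁/V₁.
sin θ_5 = 2969 × sin 10.5° / 673 = 0.8039.
θ_5 = arcsin 0.8039 = 53.51°.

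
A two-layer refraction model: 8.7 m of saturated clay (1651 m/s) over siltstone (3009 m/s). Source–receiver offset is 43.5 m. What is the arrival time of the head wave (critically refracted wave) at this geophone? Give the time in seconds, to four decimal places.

θ_c = arcsin(V₁/V₂) = arcsin(1651/3009) = 33.28°, cos θ_c = 0.8360.
Intercept time tᵢ = 2h cos θ_c / V₁ = 2·8.7·0.8360/1651 = 0.00881 s.
t = x/V₂ + tᵢ = 43.5/3009 + 0.00881 = 0.02327 s.

0.0233 s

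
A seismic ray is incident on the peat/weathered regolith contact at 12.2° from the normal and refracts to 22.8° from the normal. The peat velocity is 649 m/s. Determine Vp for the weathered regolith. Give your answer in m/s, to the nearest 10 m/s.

Snell's law: sin 12.2°/V₁ = sin 22.8°/V₂.
V₂ = V₁·sin 22.8°/sin 12.2° = 649 × 1.8337 = 1190.10 m/s.

1190 m/s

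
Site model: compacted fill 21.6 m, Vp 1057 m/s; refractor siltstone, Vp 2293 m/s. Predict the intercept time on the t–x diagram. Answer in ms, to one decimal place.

θ_c = arcsin(V₁/V₂) = arcsin(1057/2293) = 27.45°; cos θ_c = 0.8874.
tᵢ = 2h·cos θ_c / V₁ = 2·21.6·0.8874 / 1057 = 0.03627 s.

36.3 ms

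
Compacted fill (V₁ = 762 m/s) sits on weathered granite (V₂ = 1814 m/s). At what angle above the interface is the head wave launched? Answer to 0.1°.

Critical incidence: sin θ_c = V₁/V₂ = 762/1814 = 0.4201.
θ_c = arcsin 0.4201 = 24.84°.
Measured from the interface: 90° − 24.84° = 65.16°.

65.2°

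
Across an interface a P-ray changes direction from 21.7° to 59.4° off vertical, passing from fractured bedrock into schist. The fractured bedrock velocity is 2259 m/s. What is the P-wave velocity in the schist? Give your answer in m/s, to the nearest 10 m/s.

sin 21.7° = 0.3697; sin 59.4° = 0.8607.
V₂ = V₁·(sin θ₂/sin θ₁) = 2259·(0.8607/0.3697) = 5258.78 m/s.

5260 m/s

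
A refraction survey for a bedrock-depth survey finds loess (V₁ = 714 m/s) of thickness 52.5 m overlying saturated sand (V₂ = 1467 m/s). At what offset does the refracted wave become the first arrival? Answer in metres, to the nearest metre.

x_cross = 2h·√((V₂+V₁)/(V₂−V₁)).
(V₂+V₁)/(V₂−V₁) = (1467+714)/(1467−714) = 2.8964; √ = 1.7019.
x_cross = 2·52.5·1.7019 = 178.70 m.

179 m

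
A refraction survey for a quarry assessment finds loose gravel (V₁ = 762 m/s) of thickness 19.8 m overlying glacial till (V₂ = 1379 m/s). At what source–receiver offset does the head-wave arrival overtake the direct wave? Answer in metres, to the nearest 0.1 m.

x_cross = 2h·√((V₂+V₁)/(V₂−V₁)).
(V₂+V₁)/(V₂−V₁) = (1379+762)/(1379−762) = 3.4700; √ = 1.8628.
x_cross = 2·19.8·1.8628 = 73.77 m.

73.8 m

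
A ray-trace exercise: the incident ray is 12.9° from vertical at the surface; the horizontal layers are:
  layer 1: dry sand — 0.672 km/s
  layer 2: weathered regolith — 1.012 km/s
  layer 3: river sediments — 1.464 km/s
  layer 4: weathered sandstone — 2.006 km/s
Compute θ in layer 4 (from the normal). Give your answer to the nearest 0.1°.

Snell's law across each interface conserves sin θ / V, so sin θ_4 = V_4·sin θ₁/V₁.
sin θ_4 = 2.006 × sin 12.9° / 0.672 = 0.6664.
θ_4 = arcsin 0.6664 = 41.79°.

41.8°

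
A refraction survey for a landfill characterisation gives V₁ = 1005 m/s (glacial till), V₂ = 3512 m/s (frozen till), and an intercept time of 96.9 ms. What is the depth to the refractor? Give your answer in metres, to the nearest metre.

h = tᵢ·V₁·V₂ / (2·√(V₂²−V₁²)).
√(V₂²−V₁²) = √(3512² − 1005²) = 3365.1 m/s.
h = 0.0969 s × 1005 × 3512 / (2 × 3365.1) = 50.82 m.

51 m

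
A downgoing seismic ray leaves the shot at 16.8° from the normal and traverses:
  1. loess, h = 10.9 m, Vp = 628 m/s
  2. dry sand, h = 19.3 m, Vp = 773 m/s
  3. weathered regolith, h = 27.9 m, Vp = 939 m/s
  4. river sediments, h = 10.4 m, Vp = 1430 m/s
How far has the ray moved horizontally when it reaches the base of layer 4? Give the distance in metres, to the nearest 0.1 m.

33.1 m

Apply Snell's law at each interface; in layer i the horizontal offset is hᵢ·tan θᵢ.
Layer 1: θ = 16.80°; offset = 10.9·tan 16.80° = 3.291 m.
Layer 2: sin θ = 773·sin 16.8°/628 = 0.3558, θ = 20.84°; offset = 19.3·tan 20.84° = 7.347 m.
Layer 3: sin θ = 939·sin 16.8°/628 = 0.4322, θ = 25.61°; offset = 27.9·tan 25.61° = 13.371 m.
Layer 4: sin θ = 1430·sin 16.8°/628 = 0.6581, θ = 41.16°; offset = 10.4·tan 41.16° = 9.091 m.
Summing the layer offsets gives 33.100 m.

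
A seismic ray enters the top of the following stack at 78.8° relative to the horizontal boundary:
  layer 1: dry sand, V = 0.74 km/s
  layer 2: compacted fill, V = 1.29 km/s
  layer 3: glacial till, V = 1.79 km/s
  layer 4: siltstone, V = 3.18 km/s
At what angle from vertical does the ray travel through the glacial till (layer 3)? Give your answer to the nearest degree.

From the normal: θ₁ = 90° − 78.8° = 11.2°.
Snell's law across each interface conserves sin θ / V, so sin θ_3 = V_3·sin θ₁/V₁.
sin θ_3 = 1.79 × sin 11.2° / 0.74 = 0.4698.
θ_3 = 28.02° from the vertical.

28°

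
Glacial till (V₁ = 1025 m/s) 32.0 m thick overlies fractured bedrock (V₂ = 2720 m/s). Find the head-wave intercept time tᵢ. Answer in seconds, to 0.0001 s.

θ_c = arcsin(V₁/V₂) = arcsin(1025/2720) = 22.14°; cos θ_c = 0.9263.
tᵢ = 2h·cos θ_c / V₁ = 2·32.0·0.9263 / 1025 = 0.05784 s.

0.0578 s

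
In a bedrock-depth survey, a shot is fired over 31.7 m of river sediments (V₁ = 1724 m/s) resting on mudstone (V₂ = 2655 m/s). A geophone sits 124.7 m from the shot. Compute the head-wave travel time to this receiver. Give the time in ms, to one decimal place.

t = x/V₂ + 2h·√(V₂²−V₁²)/(V₁V₂).
√(V₂²−V₁²) = √(2655²−1724²) = 2019.1 m/s; delay term = 2·31.7·2019.1/(1724·2655) = 0.02797 s.
t = 124.7/2655 + 0.02797 = 0.07494 s.

74.9 ms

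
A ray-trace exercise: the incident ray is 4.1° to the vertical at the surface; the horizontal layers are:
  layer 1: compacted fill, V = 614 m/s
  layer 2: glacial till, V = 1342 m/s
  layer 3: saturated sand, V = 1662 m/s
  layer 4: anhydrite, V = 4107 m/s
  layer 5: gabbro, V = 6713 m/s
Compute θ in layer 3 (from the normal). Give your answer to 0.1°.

Snell's law across each interface conserves sin θ / V, so sin θ_3 = V_3·sin θ₁/V₁.
sin θ_3 = 1662 × sin 4.1° / 614 = 0.1935.
θ_3 = 11.16° from the vertical.

11.2°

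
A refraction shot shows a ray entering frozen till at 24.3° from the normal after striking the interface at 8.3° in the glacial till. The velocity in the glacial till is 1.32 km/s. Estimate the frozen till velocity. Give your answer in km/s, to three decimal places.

Snell's law: sin 8.3°/V₁ = sin 24.3°/V₂.
V₂ = V₁·sin 24.3°/sin 8.3° = 1.32 × 2.8507 = 3.763 km/s.

3.763 km/s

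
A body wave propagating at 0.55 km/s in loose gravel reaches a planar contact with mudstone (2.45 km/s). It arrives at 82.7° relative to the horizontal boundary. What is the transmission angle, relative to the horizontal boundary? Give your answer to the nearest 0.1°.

Angle from the normal: 90° − 82.7° = 7.3°.
sin θ₁/V₁ = sin θ₂/V₂ ⇒ sin θ₂ = 2.45·sin 7.3°/0.55 = 2.45·0.1271/0.55 = 0.5660.
θ₂ = sin⁻¹(0.5660) = 34.47° (from vertical).
From the interface: 90° − 34.47° = 55.53°.

55.5°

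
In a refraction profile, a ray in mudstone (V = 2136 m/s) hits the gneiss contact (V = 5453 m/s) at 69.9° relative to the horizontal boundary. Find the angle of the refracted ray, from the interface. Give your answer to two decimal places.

28.68°

Convert to the normal: θ₁ = 90° − 69.9° = 20.1°.
Snell's law: sin θ₂ = (V₂/V₁)·sin θ₁ = (5453/2136)·sin 20.1° = 0.8773.
θ₂ = arcsin 0.8773 = 61.32° from the normal.
From the interface: 90° − 61.32° = 28.68°.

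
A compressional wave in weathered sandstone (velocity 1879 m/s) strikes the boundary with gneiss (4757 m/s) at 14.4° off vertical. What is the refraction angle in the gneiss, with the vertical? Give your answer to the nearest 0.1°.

39.0°

sin θ₁/V₁ = sin θ₂/V₂ ⇒ sin θ₂ = 4757·sin 14.4°/1879 = 4757·0.2487/1879 = 0.6296.
θ₂ = arcsin 0.6296 = 39.02° from the normal.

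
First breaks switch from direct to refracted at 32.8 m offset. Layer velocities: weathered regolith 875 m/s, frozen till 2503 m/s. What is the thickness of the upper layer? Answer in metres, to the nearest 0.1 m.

11.4 m

x_cross = 2h·√((V₂+V₁)/(V₂−V₁)) → h = x_cross / (2·√((V₂+V₁)/(V₂−V₁))).
√((V₂+V₁)/(V₂−V₁)) = √((2503+875)/(2503−875)) = 1.4405.
h = 32.8 / (2·1.4405) = 11.39 m.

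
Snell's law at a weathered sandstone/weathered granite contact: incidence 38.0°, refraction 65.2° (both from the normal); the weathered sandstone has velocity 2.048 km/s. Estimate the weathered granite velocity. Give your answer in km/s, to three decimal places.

3.020 km/s

sin 38.0° = 0.6157; sin 65.2° = 0.9078.
V₂ = V₁·(sin θ₂/sin θ₁) = 2.048·(0.9078/0.6157) = 3.020 km/s.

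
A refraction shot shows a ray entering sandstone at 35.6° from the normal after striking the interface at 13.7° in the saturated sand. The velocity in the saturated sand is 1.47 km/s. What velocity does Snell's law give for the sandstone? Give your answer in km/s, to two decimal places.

3.61 km/s

sin 13.7° = 0.2368; sin 35.6° = 0.5821.
V₂ = V₁·(sin θ₂/sin θ₁) = 1.47·(0.5821/0.2368) = 3.61 km/s.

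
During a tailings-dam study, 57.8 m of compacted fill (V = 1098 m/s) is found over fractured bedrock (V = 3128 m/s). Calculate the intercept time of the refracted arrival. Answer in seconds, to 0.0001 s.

0.0986 s

tᵢ = 2h·√(V₂²−V₁²)/(V₁V₂).
√(V₂²−V₁²) = √(3128²−1098²) = 2929.0 m/s.
tᵢ = 2·57.8·2929.0/(1098·3128) = 0.09858 s.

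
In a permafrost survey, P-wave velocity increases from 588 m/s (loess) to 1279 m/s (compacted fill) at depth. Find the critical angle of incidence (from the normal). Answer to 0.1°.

Critical incidence: sin θ_c = V₁/V₂ = 588/1279 = 0.4597.
θ_c = arcsin 0.4597 = 27.37°.

27.4°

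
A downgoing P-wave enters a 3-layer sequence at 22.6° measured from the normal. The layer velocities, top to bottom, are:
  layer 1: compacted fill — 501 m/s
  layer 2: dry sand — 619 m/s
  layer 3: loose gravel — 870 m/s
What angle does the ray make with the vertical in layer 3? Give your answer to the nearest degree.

42°

Snell's law across each interface conserves sin θ / V, so sin θ_3 = V_3·sin θ₁/V₁.
sin θ_3 = 870 × sin 22.6° / 501 = 0.6673.
θ_3 = 41.86° from the vertical.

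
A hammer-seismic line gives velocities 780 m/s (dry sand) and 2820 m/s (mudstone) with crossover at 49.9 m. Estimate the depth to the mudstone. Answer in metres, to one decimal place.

18.8 m

x_cross = 2h·√((V₂+V₁)/(V₂−V₁)) → h = x_cross / (2·√((V₂+V₁)/(V₂−V₁))).
√((V₂+V₁)/(V₂−V₁)) = √((2820+780)/(2820−780)) = 1.3284.
h = 49.9 / (2·1.3284) = 18.78 m.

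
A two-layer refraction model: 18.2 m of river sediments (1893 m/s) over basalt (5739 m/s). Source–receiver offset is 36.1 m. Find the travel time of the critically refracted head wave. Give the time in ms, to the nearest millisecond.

θ_c = arcsin(V₁/V₂) = arcsin(1893/5739) = 19.26°, cos θ_c = 0.9440.
Intercept time tᵢ = 2h cos θ_c / V₁ = 2·18.2·0.9440/1893 = 0.01815 s.
t = x/V₂ + tᵢ = 36.1/5739 + 0.01815 = 0.02444 s.

24 ms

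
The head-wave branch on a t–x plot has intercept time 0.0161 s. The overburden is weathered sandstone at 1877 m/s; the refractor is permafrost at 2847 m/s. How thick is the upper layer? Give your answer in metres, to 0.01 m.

θ_c = arcsin(1877/2847) = 41.25°; cos θ_c = 0.7519.
tᵢ = 2h cos θ_c/V₁ ⇒ h = tᵢ·V₁/(2 cos θ_c) = 0.0161·1877/(2·0.7519) = 20.10 m.

20.10 m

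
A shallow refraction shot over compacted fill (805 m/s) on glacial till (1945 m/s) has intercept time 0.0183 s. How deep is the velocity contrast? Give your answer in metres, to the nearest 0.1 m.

θ_c = arcsin(805/1945) = 24.45°; cos θ_c = 0.9103.
tᵢ = 2h cos θ_c/V₁ ⇒ h = tᵢ·V₁/(2 cos θ_c) = 0.0183·805/(2·0.9103) = 8.09 m.

8.1 m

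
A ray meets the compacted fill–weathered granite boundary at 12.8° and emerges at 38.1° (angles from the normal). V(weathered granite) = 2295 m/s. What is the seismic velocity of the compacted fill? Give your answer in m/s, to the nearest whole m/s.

824 m/s

sin 12.8° = 0.2215; sin 38.1° = 0.6170.
V₁ = V₂·(sin θ₁/sin θ₂) = 2295·(0.2215/0.6170) = 824.03 m/s.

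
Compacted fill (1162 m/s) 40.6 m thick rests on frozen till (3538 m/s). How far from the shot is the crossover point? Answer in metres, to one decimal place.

114.2 m

θ_c = arcsin(1162/3538) = 19.17°, so cos θ_c = 0.9445 and tᵢ = 2h cos θ_c/V₁ = 0.0660 s.
At crossover x/V₁ = x/V₂ + tᵢ ⇒ x = tᵢ/(1/V₁ − 1/V₂) = 0.06600/(8.6059e-04 − 2.8265e-04) = 114.20 m.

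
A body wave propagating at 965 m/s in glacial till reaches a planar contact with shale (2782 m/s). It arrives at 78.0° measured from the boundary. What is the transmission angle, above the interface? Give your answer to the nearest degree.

Angle from the normal: 90° − 78.0° = 12.0°.
Snell's law: sin θ₂ = (V₂/V₁)·sin θ₁ = (2782/965)·sin 12.0° = 0.5994.
θ₂ = sin⁻¹(0.5994) = 36.83° (from vertical).
From the interface: 90° − 36.83° = 53.17°.

53°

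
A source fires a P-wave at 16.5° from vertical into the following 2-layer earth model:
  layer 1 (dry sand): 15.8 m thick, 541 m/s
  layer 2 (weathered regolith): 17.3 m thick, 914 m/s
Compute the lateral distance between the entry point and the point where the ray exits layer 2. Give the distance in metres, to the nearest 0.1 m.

p = sin θ₁/V₁ = sin 16.5°/541 = 5.2498e-04 s/m is conserved through the stack.
Layer 1: θ = 16.50°; offset = 15.8·tan 16.50° = 4.680 m.
Layer 2: sin θ = p·914 = 0.4798 → θ = 28.67°; offset = 17.3·tan 28.67° = 9.461 m.
Σ offsets = 14.142 m.

14.1 m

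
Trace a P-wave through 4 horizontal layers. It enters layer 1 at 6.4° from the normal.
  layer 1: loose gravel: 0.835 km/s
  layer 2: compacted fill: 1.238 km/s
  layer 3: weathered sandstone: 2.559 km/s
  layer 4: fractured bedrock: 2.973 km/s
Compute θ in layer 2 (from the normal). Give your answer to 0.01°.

9.51°

Snell's law across each interface conserves sin θ / V, so sin θ_2 = V_2·sin θ₁/V₁.
sin θ_2 = 1.238 × sin 6.4° / 0.835 = 0.1653.
θ_2 = arcsin 0.1653 = 9.51°.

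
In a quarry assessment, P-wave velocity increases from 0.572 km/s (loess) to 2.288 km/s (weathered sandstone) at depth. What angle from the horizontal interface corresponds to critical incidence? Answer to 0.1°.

75.5°

Critical incidence: sin θ_c = V₁/V₂ = 0.572/2.288 = 0.2500.
θ_c = arcsin 0.2500 = 14.48°.
Measured from the interface: 90° − 14.48° = 75.52°.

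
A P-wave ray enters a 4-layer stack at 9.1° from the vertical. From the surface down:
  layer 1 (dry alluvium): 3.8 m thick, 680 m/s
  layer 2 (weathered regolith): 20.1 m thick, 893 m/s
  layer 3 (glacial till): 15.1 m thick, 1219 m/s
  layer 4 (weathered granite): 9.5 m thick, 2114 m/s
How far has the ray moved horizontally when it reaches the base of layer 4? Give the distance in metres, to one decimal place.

Apply Snell's law at each interface; in layer i the horizontal offset is hᵢ·tan θᵢ.
Layer 1: θ = 9.10°; offset = 3.8·tan 9.10° = 0.609 m.
Layer 2: sin θ = 893·sin 9.1°/680 = 0.2077, θ = 11.99°; offset = 20.1·tan 11.99° = 4.268 m.
Layer 3: sin θ = 1219·sin 9.1°/680 = 0.2835, θ = 16.47°; offset = 15.1·tan 16.47° = 4.464 m.
Layer 4: sin θ = 2114·sin 9.1°/680 = 0.4917, θ = 29.45°; offset = 9.5·tan 29.45° = 5.364 m.
Total horizontal offset = 14.705 m.

14.7 m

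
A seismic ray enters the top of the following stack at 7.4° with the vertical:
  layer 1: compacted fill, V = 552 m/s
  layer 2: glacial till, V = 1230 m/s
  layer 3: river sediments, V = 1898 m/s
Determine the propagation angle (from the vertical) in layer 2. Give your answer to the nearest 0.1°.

16.7°

Ray parameter p = sin 7.4° / 552 = 2.3333e-04 s/m.
sin θ_2 = p·V_2 = 2.3333e-04 × 1230 = 0.2870.
θ_2 = 16.68° from the vertical.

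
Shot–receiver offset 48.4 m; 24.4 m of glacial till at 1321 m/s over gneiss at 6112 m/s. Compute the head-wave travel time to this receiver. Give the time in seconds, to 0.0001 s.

0.0440 s

t = x/V₂ + 2h·√(V₂²−V₁²)/(V₁V₂).
√(V₂²−V₁²) = √(6112²−1321²) = 5967.5 m/s; delay term = 2·24.4·5967.5/(1321·6112) = 0.03607 s.
t = 48.4/6112 + 0.03607 = 0.04399 s.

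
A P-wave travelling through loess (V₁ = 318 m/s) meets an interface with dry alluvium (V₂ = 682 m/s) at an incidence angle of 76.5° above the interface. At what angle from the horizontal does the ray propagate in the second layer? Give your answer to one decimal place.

Convert to the normal: θ₁ = 90° − 76.5° = 13.5°.
sin θ₁/V₁ = sin θ₂/V₂ ⇒ sin θ₂ = 682·sin 13.5°/318 = 682·0.2334/318 = 0.5007.
θ₂ = arcsin 0.5007 = 30.04° from the normal.
From the interface: 90° − 30.04° = 59.96°.

60.0°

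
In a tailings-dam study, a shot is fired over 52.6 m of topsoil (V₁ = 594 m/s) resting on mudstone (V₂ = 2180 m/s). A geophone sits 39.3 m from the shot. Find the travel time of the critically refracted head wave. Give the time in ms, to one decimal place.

θ_c = arcsin(V₁/V₂) = arcsin(594/2180) = 15.81°, cos θ_c = 0.9622.
Intercept time tᵢ = 2h cos θ_c / V₁ = 2·52.6·0.9622/594 = 0.17040 s.
t = x/V₂ + tᵢ = 39.3/2180 + 0.17040 = 0.18843 s.

188.4 ms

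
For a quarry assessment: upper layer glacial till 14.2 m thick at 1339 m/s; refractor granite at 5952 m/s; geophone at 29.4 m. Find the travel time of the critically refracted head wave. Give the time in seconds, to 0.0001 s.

θ_c = arcsin(V₁/V₂) = arcsin(1339/5952) = 13.00°, cos θ_c = 0.9744.
Intercept time tᵢ = 2h cos θ_c / V₁ = 2·14.2·0.9744/1339 = 0.02067 s.
t = x/V₂ + tᵢ = 29.4/5952 + 0.02067 = 0.02561 s.

0.0256 s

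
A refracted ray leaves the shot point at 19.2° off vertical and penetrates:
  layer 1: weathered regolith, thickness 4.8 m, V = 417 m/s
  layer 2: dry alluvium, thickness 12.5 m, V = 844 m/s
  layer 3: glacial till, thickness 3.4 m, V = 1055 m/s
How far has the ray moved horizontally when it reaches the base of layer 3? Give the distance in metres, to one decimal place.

Ray parameter p = sin 19.2° / 417 m/s = 7.8865e-04 s/m.
Layer 1: θ = 19.20°; offset = 4.8·tan 19.20° = 1.672 m.
Layer 2: sin θ = p·844 = 0.6656 → θ = 41.73°; offset = 12.5·tan 41.73° = 11.149 m.
Layer 3: sin θ = p·1055 = 0.8320 → θ = 56.31°; offset = 3.4·tan 56.31° = 5.099 m.
Summing the layer offsets gives 17.920 m.

17.9 m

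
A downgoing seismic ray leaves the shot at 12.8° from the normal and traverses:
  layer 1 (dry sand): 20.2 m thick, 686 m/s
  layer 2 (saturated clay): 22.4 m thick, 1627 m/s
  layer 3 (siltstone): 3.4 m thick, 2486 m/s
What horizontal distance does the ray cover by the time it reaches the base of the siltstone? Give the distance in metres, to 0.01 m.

23.00 m

p = sin θ₁/V₁ = sin 12.8°/686 = 3.2296e-04 s/m is conserved through the stack.
Layer 1: θ = 12.80°; offset = 20.2·tan 12.80° = 4.5893 m.
Layer 2: sin θ = p·1627 = 0.5255 → θ = 31.70°; offset = 22.4·tan 31.70° = 13.8338 m.
Layer 3: sin θ = p·2486 = 0.8029 → θ = 53.41°; offset = 3.4·tan 53.41° = 4.5790 m.
Total horizontal offset = 23.0021 m.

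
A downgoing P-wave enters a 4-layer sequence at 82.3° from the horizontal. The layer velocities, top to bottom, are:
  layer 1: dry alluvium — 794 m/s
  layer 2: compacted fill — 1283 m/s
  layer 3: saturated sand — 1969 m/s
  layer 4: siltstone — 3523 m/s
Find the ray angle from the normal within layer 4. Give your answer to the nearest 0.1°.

From the normal: θ₁ = 90° − 82.3° = 7.7°.
Ray parameter p = sin 7.7° / 794 = 1.6875e-04 s/m.
sin θ_4 = p·V_4 = 1.6875e-04 × 3523 = 0.5945.
θ_4 = arcsin 0.5945 = 36.48°.

36.5°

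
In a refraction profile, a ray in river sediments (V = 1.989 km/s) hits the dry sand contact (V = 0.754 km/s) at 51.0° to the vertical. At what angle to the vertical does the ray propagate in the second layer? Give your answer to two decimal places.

sin θ₁/V₁ = sin θ₂/V₂ ⇒ sin θ₂ = 0.754·sin 51.0°/1.989 = 0.754·0.7771/1.989 = 0.2946.
θ₂ = arcsin 0.2946 = 17.13° from the normal.

17.13°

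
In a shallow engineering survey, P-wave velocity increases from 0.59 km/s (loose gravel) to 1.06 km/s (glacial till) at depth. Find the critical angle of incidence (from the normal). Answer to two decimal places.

33.82°

At critical incidence the refracted ray runs along the interface (θ₂ = 90°), so sin θ_c = V₁/V₂.
θ_c = arcsin(0.59/1.06) = arcsin 0.5566 = 33.82°.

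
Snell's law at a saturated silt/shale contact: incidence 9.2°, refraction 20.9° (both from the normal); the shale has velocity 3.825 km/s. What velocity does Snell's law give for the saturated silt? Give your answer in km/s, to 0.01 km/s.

sin 9.2° = 0.1599; sin 20.9° = 0.3567.
V₁ = V₂·(sin θ₁/sin θ₂) = 3.825·(0.1599/0.3567) = 1.71 km/s.

1.71 km/s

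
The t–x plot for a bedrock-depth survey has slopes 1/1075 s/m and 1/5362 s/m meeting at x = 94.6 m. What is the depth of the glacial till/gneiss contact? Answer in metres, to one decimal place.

38.6 m

h = (x_cross/2)·√((V₂−V₁)/(V₂+V₁)).
(V₂−V₁)/(V₂+V₁) = (5362−1075)/(5362+1075) = 0.6660; √ = 0.8161.
h = (94.6/2)·0.8161 = 38.60 m.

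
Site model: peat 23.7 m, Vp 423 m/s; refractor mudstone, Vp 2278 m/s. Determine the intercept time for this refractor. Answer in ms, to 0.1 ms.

tᵢ = 2h·√(V₂²−V₁²)/(V₁V₂).
√(V₂²−V₁²) = √(2278²−423²) = 2238.4 m/s.
tᵢ = 2·23.7·2238.4/(423·2278) = 0.11011 s.

110.1 ms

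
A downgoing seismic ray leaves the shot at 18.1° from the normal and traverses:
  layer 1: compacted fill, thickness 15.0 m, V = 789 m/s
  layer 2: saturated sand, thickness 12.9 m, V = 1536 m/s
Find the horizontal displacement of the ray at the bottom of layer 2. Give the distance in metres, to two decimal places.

Apply Snell's law at each interface; in layer i the horizontal offset is hᵢ·tan θᵢ.
Layer 1: θ = 18.10°; offset = 15.0·tan 18.10° = 4.9028 m.
Layer 2: sin θ = 1536·sin 18.1°/789 = 0.6048, θ = 37.22°; offset = 12.9·tan 37.22° = 9.7971 m.
Total horizontal offset = 14.6999 m.

14.70 m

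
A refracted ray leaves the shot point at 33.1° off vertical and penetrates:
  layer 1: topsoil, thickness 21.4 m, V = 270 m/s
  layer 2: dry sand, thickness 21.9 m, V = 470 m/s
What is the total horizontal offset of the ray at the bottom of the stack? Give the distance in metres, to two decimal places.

p = sin θ₁/V₁ = sin 33.1°/270 = 2.0226e-03 s/m is conserved through the stack.
Layer 1: θ = 33.10°; offset = 21.4·tan 33.10° = 13.9505 m.
Layer 2: sin θ = p·470 = 0.9506 → θ = 71.92°; offset = 21.9·tan 71.92° = 67.0808 m.
Summing the layer offsets gives 81.0313 m.

81.03 m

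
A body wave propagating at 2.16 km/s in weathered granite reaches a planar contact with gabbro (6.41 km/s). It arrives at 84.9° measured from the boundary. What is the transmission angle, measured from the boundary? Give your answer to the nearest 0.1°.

74.7°

Angle from the normal: 90° − 84.9° = 5.1°.
Snell's law: sin θ₂ = (V₂/V₁)·sin θ₁ = (6.41/2.16)·sin 5.1° = 0.2638.
θ₂ = arcsin 0.2638 = 15.30° from the normal.
From the interface: 90° − 15.30° = 74.70°.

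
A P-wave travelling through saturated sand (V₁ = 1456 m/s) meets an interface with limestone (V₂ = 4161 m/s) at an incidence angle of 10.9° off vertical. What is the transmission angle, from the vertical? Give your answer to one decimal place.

32.7°

Snell's law: sin θ₂ = (V₂/V₁)·sin θ₁ = (4161/1456)·sin 10.9° = 0.5404.
θ₂ = sin⁻¹(0.5404) = 32.71° (from vertical).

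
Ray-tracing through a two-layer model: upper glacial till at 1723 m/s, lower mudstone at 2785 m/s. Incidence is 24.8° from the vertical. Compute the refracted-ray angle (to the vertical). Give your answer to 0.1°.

42.7°

sin θ₁/V₁ = sin θ₂/V₂ ⇒ sin θ₂ = 2785·sin 24.8°/1723 = 2785·0.4195/1723 = 0.6780.
θ₂ = arcsin 0.6780 = 42.69° from the normal.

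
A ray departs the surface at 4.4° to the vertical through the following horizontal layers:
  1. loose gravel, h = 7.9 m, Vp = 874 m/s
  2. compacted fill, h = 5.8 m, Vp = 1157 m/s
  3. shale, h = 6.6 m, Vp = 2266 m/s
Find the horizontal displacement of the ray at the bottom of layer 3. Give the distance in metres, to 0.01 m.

p = sin θ₁/V₁ = sin 4.4°/874 = 8.7779e-05 s/m is conserved through the stack.
Layer 1: θ = 4.40°; offset = 7.9·tan 4.40° = 0.6079 m.
Layer 2: sin θ = p·1157 = 0.1016 → θ = 5.83°; offset = 5.8·tan 5.83° = 0.5921 m.
Layer 3: sin θ = p·2266 = 0.1989 → θ = 11.47°; offset = 6.6·tan 11.47° = 1.3396 m.
Total horizontal offset = 2.5395 m.

2.54 m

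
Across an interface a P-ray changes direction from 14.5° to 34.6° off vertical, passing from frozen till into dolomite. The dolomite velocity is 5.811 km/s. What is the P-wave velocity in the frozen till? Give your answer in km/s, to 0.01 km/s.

2.56 km/s

sin 14.5° = 0.2504; sin 34.6° = 0.5678.
V₁ = V₂·(sin θ₁/sin θ₂) = 5.811·(0.2504/0.5678) = 2.56 km/s.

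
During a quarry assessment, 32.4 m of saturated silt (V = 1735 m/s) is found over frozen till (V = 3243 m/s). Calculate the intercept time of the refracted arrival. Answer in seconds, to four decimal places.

0.0316 s

θ_c = arcsin(V₁/V₂) = arcsin(1735/3243) = 32.34°; cos θ_c = 0.8449.
tᵢ = 2h·cos θ_c / V₁ = 2·32.4·0.8449 / 1735 = 0.03155 s.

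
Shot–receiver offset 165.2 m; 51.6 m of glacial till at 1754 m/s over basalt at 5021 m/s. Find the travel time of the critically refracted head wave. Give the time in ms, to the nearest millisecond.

88 ms

t = x/V₂ + 2h·√(V₂²−V₁²)/(V₁V₂).
√(V₂²−V₁²) = √(5021²−1754²) = 4704.7 m/s; delay term = 2·51.6·4704.7/(1754·5021) = 0.05513 s.
t = 165.2/5021 + 0.05513 = 0.08803 s.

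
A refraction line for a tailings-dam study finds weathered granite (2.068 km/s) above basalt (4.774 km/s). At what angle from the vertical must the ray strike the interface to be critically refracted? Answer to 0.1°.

At critical incidence the refracted ray runs along the interface (θ₂ = 90°), so sin θ_c = V₁/V₂.
θ_c = arcsin(2.068/4.774) = arcsin 0.4332 = 25.67°.

25.7°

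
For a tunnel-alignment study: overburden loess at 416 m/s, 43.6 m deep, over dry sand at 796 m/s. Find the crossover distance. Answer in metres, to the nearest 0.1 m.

155.7 m

θ_c = arcsin(416/796) = 31.51°, so cos θ_c = 0.8526 and tᵢ = 2h cos θ_c/V₁ = 0.1787 s.
At crossover x/V₁ = x/V₂ + tᵢ ⇒ x = tᵢ/(1/V₁ − 1/V₂) = 0.17871/(2.4038e-03 − 1.2563e-03) = 155.73 m.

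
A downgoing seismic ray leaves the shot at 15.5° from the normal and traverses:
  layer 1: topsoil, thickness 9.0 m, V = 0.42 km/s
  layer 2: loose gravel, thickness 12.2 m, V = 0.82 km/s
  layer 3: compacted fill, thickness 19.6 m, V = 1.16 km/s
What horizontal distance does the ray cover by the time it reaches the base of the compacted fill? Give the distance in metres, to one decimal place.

Ray parameter p = sin 15.5° / 0.42 km/s = 6.3628e-01 s/km.
Layer 1: θ = 15.50°; offset = 9.0·tan 15.50° = 2.496 m.
Layer 2: sin θ = p·0.82 = 0.5218 → θ = 31.45°; offset = 12.2·tan 31.45° = 7.461 m.
Layer 3: sin θ = p·1.16 = 0.7381 → θ = 47.57°; offset = 19.6·tan 47.57° = 21.441 m.
Total horizontal offset = 31.399 m.

31.4 m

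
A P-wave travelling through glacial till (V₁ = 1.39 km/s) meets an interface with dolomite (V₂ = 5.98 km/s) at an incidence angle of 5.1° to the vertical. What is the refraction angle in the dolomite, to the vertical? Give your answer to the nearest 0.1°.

Snell's law: sin θ₂ = (V₂/V₁)·sin θ₁ = (5.98/1.39)·sin 5.1° = 0.3824.
θ₂ = sin⁻¹(0.3824) = 22.48° (from vertical).

22.5°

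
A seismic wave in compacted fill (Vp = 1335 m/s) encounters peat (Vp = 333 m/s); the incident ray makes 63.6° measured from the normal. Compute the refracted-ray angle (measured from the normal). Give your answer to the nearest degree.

13°

sin θ₁/V₁ = sin θ₂/V₂ ⇒ sin θ₂ = 333·sin 63.6°/1335 = 333·0.8957/1335 = 0.2234.
θ₂ = sin⁻¹(0.2234) = 12.91° (from vertical).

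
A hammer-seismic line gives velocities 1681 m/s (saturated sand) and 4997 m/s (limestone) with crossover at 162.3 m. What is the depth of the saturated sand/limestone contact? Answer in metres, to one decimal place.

57.2 m

h = (x_cross/2)·√((V₂−V₁)/(V₂+V₁)).
(V₂−V₁)/(V₂+V₁) = (4997−1681)/(4997+1681) = 0.4966; √ = 0.7047.
h = (162.3/2)·0.7047 = 57.18 m.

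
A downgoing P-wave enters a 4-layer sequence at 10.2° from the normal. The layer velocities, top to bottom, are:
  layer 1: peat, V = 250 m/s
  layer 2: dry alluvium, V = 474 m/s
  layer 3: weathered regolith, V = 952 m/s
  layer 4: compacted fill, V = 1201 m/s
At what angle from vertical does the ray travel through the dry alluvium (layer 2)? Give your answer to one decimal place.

Ray parameter p = sin 10.2° / 250 = 7.0834e-04 s/m.
sin θ_2 = p·V_2 = 7.0834e-04 × 474 = 0.3358.
θ_2 = arcsin 0.3358 = 19.62°.

19.6°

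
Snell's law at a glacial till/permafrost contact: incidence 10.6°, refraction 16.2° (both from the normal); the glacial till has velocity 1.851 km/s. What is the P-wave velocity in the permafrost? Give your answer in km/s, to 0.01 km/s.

2.81 km/s

Snell's law: sin 10.6°/V₁ = sin 16.2°/V₂.
V₂ = V₁·sin 16.2°/sin 10.6° = 1.851 × 1.5167 = 2.81 km/s.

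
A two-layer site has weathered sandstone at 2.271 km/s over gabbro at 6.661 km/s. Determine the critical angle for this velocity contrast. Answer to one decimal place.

At critical incidence the refracted ray runs along the interface (θ₂ = 90°), so sin θ_c = V₁/V₂.
θ_c = arcsin(2.271/6.661) = arcsin 0.3409 = 19.93°.

19.9°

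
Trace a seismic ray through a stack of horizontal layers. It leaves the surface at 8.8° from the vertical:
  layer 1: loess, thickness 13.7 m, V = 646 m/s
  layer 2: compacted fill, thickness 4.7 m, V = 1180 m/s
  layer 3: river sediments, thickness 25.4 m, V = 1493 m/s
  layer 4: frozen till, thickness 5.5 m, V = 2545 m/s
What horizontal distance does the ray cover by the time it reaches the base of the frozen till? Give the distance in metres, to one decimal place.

17.2 m

Apply Snell's law at each interface; in layer i the horizontal offset is hᵢ·tan θᵢ.
Layer 1: θ = 8.80°; offset = 13.7·tan 8.80° = 2.121 m.
Layer 2: sin θ = 1180·sin 8.8°/646 = 0.2794, θ = 16.23°; offset = 4.7·tan 16.23° = 1.368 m.
Layer 3: sin θ = 1493·sin 8.8°/646 = 0.3536, θ = 20.71°; offset = 25.4·tan 20.71° = 9.601 m.
Layer 4: sin θ = 2545·sin 8.8°/646 = 0.6027, θ = 37.06°; offset = 5.5·tan 37.06° = 4.154 m.
Summing the layer offsets gives 17.244 m.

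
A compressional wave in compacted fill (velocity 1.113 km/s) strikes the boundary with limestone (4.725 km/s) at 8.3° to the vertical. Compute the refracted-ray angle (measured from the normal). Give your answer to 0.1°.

37.8°

sin θ₁/V₁ = sin θ₂/V₂ ⇒ sin θ₂ = 4.725·sin 8.3°/1.113 = 4.725·0.1444/1.113 = 0.6128.
θ₂ = sin⁻¹(0.6128) = 37.79° (from vertical).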